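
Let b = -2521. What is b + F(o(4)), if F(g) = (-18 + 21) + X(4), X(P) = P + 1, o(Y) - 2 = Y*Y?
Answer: -2513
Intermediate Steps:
o(Y) = 2 + Y**2 (o(Y) = 2 + Y*Y = 2 + Y**2)
X(P) = 1 + P
F(g) = 8 (F(g) = (-18 + 21) + (1 + 4) = 3 + 5 = 8)
b + F(o(4)) = -2521 + 8 = -2513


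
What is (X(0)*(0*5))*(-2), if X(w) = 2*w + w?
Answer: 0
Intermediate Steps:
X(w) = 3*w
(X(0)*(0*5))*(-2) = ((3*0)*(0*5))*(-2) = (0*0)*(-2) = 0*(-2) = 0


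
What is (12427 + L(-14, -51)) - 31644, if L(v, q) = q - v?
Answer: -19254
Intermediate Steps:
(12427 + L(-14, -51)) - 31644 = (12427 + (-51 - 1*(-14))) - 31644 = (12427 + (-51 + 14)) - 31644 = (12427 - 37) - 31644 = 12390 - 31644 = -19254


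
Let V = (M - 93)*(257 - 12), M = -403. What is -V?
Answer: 121520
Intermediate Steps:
V = -121520 (V = (-403 - 93)*(257 - 12) = -496*245 = -121520)
-V = -1*(-121520) = 121520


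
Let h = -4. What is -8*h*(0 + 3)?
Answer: 96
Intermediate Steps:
-8*h*(0 + 3) = -(-32)*(0 + 3) = -(-32)*3 = -8*(-12) = 96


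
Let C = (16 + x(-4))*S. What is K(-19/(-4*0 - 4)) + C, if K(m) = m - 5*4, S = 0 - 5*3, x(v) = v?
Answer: -781/4 ≈ -195.25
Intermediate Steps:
S = -15 (S = 0 - 15 = -15)
C = -180 (C = (16 - 4)*(-15) = 12*(-15) = -180)
K(m) = -20 + m (K(m) = m - 20 = -20 + m)
K(-19/(-4*0 - 4)) + C = (-20 - 19/(-4*0 - 4)) - 180 = (-20 - 19/(0 - 4)) - 180 = (-20 - 19/(-4)) - 180 = (-20 - 19*(-¼)) - 180 = (-20 + 19/4) - 180 = -61/4 - 180 = -781/4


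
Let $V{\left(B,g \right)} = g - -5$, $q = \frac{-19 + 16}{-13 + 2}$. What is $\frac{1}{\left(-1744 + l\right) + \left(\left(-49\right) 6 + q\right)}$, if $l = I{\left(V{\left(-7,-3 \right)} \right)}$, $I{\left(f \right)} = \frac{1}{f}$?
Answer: $- \frac{22}{44819} \approx -0.00049086$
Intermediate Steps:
$q = \frac{3}{11}$ ($q = - \frac{3}{-11} = \left(-3\right) \left(- \frac{1}{11}\right) = \frac{3}{11} \approx 0.27273$)
$V{\left(B,g \right)} = 5 + g$ ($V{\left(B,g \right)} = g + 5 = 5 + g$)
$l = \frac{1}{2}$ ($l = \frac{1}{5 - 3} = \frac{1}{2} \approx 0.5$)
$\frac{1}{\left(-1744 + l\right) + \left(\left(-49\right) 6 + q\right)} = \frac{1}{\left(-1744 + \frac{1}{2}\right) + \left(\left(-49\right) 6 + \frac{3}{11}\right)} = \frac{1}{- \frac{3487}{2} + \left(-294 + \frac{3}{11}\right)} = \frac{1}{- \frac{3487}{2} - \frac{3231}{11}} = \frac{1}{- \frac{44819}{22}} = - \frac{22}{44819}$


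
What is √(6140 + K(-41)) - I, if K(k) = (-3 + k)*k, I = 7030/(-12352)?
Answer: 3515/6176 + 2*√1986 ≈ 89.698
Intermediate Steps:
I = -3515/6176 (I = 7030*(-1/12352) = -3515/6176 ≈ -0.56914)
K(k) = k*(-3 + k)
√(6140 + K(-41)) - I = √(6140 - 41*(-3 - 41)) - 1*(-3515/6176) = √(6140 - 41*(-44)) + 3515/6176 = √(6140 + 1804) + 3515/6176 = √7944 + 3515/6176 = 2*√1986 + 3515/6176 = 3515/6176 + 2*√1986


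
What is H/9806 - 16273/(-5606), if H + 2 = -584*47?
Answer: 2844169/27486218 ≈ 0.10348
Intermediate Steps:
H = -27450 (H = -2 - 584*47 = -2 - 27448 = -27450)
H/9806 - 16273/(-5606) = -27450/9806 - 16273/(-5606) = -27450*1/9806 - 16273*(-1/5606) = -13725/4903 + 16273/5606 = 2844169/27486218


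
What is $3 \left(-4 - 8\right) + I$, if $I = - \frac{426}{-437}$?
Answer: $- \frac{15306}{437} \approx -35.025$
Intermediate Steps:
$I = \frac{426}{437}$ ($I = \left(-426\right) \left(- \frac{1}{437}\right) = \frac{426}{437} \approx 0.97483$)
$3 \left(-4 - 8\right) + I = 3 \left(-4 - 8\right) + \frac{426}{437} = 3 \left(-12\right) + \frac{426}{437} = -36 + \frac{426}{437} = - \frac{15306}{437}$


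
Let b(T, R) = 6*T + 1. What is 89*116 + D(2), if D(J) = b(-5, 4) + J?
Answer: 10297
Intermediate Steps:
b(T, R) = 1 + 6*T
D(J) = -29 + J (D(J) = (1 + 6*(-5)) + J = (1 - 30) + J = -29 + J)
89*116 + D(2) = 89*116 + (-29 + 2) = 10324 - 27 = 10297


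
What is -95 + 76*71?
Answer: 5301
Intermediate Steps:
-95 + 76*71 = -95 + 5396 = 5301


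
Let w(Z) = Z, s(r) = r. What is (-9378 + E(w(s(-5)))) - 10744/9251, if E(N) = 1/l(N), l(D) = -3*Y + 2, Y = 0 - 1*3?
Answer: -86765781/9251 ≈ -9379.1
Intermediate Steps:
Y = -3 (Y = 0 - 3 = -3)
l(D) = 11 (l(D) = -3*(-3) + 2 = 9 + 2 = 11)
E(N) = 1/11
(-9378 + E(w(s(-5)))) - 10744/9251 = (-9378 + 1/11) - 10744/9251 = -103157/11 - 10744*1/9251 = -103157/11 - 10744/9251 = -86765781/9251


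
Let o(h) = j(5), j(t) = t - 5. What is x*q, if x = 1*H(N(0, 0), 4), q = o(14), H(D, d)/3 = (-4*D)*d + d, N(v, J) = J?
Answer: 0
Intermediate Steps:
H(D, d) = 3*d - 12*D*d (H(D, d) = 3*((-4*D)*d + d) = 3*(-4*D*d + d) = 3*(d - 4*D*d) = 3*d - 12*D*d)
j(t) = -5 + t
o(h) = 0 (o(h) = -5 + 5 = 0)
q = 0
x = 12 (x = 1*(3*4*(1 - 4*0)) = 1*(3*4*(1 + 0)) = 1*(3*4*1) = 1*12 = 12)
x*q = 12*0 = 0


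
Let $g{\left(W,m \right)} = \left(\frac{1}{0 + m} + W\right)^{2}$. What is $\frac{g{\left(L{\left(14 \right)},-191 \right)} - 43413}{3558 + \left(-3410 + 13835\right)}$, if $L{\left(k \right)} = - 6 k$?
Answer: $- \frac{1326307628}{510113823} \approx -2.6$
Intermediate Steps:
$g{\left(W,m \right)} = \left(W + \frac{1}{m}\right)^{2}$ ($g{\left(W,m \right)} = \left(\frac{1}{m} + W\right)^{2} = \left(W + \frac{1}{m}\right)^{2}$)
$\frac{g{\left(L{\left(14 \right)},-191 \right)} - 43413}{3558 + \left(-3410 + 13835\right)} = \frac{\frac{\left(1 + \left(-6\right) 14 \left(-191\right)\right)^{2}}{36481} - 43413}{3558 + \left(-3410 + 13835\right)} = \frac{\frac{\left(1 - -16044\right)^{2}}{36481} - 43413}{3558 + 10425} = \frac{\frac{\left(1 + 16044\right)^{2}}{36481} - 43413}{13983} = \left(\frac{16045^{2}}{36481} - 43413\right) \frac{1}{13983} = \left(\frac{1}{36481} \cdot 257442025 - 43413\right) \frac{1}{13983} = \left(\frac{257442025}{36481} - 43413\right) \frac{1}{13983} = \left(- \frac{1326307628}{36481}\right) \frac{1}{13983} = - \frac{1326307628}{510113823}$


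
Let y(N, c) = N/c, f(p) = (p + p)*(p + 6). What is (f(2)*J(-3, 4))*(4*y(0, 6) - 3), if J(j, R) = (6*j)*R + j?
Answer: 7200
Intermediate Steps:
f(p) = 2*p*(6 + p) (f(p) = (2*p)*(6 + p) = 2*p*(6 + p))
J(j, R) = j + 6*R*j (J(j, R) = 6*R*j + j = j + 6*R*j)
(f(2)*J(-3, 4))*(4*y(0, 6) - 3) = ((2*2*(6 + 2))*(-3*(1 + 6*4)))*(4*(0/6) - 3) = ((2*2*8)*(-3*(1 + 24)))*(4*(0*(1/6)) - 3) = (32*(-3*25))*(4*0 - 3) = (32*(-75))*(0 - 3) = -2400*(-3) = 7200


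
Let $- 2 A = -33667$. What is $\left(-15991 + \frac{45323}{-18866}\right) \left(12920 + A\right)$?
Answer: $- \frac{17955138096203}{37732} \approx -4.7586 \cdot 10^{8}$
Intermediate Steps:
$A = \frac{33667}{2}$ ($A = \left(- \frac{1}{2}\right) \left(-33667\right) = \frac{33667}{2} \approx 16834.0$)
$\left(-15991 + \frac{45323}{-18866}\right) \left(12920 + A\right) = \left(-15991 + \frac{45323}{-18866}\right) \left(12920 + \frac{33667}{2}\right) = \left(-15991 + 45323 \left(- \frac{1}{18866}\right)\right) \frac{59507}{2} = \left(-15991 - \frac{45323}{18866}\right) \frac{59507}{2} = \left(- \frac{301731529}{18866}\right) \frac{59507}{2} = - \frac{17955138096203}{37732}$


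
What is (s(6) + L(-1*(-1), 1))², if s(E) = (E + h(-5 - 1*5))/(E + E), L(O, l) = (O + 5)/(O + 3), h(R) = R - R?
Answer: 4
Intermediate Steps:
h(R) = 0
L(O, l) = (5 + O)/(3 + O)
s(E) = ½ (s(E) = (E + 0)/(E + E) = E/((2*E)) = E*(1/(2*E)) = ½)
(s(6) + L(-1*(-1), 1))² = (½ + (5 - 1*(-1))/(3 - 1*(-1)))² = (½ + (5 + 1)/(3 + 1))² = (½ + 6/4)² = (½ + (¼)*6)² = (½ + 3/2)² = 2² = 4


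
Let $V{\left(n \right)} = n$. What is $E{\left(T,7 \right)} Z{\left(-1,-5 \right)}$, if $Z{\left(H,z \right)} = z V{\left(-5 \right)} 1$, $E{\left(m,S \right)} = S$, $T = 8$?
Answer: $175$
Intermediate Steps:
$Z{\left(H,z \right)} = - 5 z$ ($Z{\left(H,z \right)} = z \left(-5\right) 1 = - 5 z 1 = - 5 z$)
$E{\left(T,7 \right)} Z{\left(-1,-5 \right)} = 7 \left(\left(-5\right) \left(-5\right)\right) = 7 \cdot 25 = 175$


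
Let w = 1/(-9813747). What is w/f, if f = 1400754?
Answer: -1/13746645365238 ≈ -7.2745e-14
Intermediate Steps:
w = -1/9813747 ≈ -1.0190e-7
w/f = -1/9813747/1400754 = -1/9813747*1/1400754 = -1/13746645365238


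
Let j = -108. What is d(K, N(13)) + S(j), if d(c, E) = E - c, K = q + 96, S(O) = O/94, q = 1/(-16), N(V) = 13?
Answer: -63233/752 ≈ -84.086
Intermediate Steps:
q = -1/16 ≈ -0.062500
S(O) = O/94 (S(O) = O*(1/94) = O/94)
K = 1535/16 (K = -1/16 + 96 = 1535/16 ≈ 95.938)
d(K, N(13)) + S(j) = (13 - 1*1535/16) + (1/94)*(-108) = (13 - 1535/16) - 54/47 = -1327/16 - 54/47 = -63233/752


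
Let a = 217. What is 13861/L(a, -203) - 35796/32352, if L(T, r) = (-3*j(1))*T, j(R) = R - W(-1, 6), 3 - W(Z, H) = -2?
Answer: 7400381/1755096 ≈ 4.2165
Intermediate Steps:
W(Z, H) = 5 (W(Z, H) = 3 - 1*(-2) = 3 + 2 = 5)
j(R) = -5 + R (j(R) = R - 1*5 = R - 5 = -5 + R)
L(T, r) = 12*T (L(T, r) = (-3*(-5 + 1))*T = (-3*(-4))*T = 12*T)
13861/L(a, -203) - 35796/32352 = 13861/((12*217)) - 35796/32352 = 13861/2604 - 35796*1/32352 = 13861*(1/2604) - 2983/2696 = 13861/2604 - 2983/2696 = 7400381/1755096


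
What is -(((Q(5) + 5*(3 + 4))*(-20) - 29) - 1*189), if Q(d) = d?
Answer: 1018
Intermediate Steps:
-(((Q(5) + 5*(3 + 4))*(-20) - 29) - 1*189) = -(((5 + 5*(3 + 4))*(-20) - 29) - 1*189) = -(((5 + 5*7)*(-20) - 29) - 189) = -(((5 + 35)*(-20) - 29) - 189) = -((40*(-20) - 29) - 189) = -((-800 - 29) - 189) = -(-829 - 189) = -1*(-1018) = 1018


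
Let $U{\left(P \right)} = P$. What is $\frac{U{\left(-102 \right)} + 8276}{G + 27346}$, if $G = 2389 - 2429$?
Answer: $\frac{4087}{13653} \approx 0.29935$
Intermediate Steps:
$G = -40$
$\frac{U{\left(-102 \right)} + 8276}{G + 27346} = \frac{-102 + 8276}{-40 + 27346} = \frac{8174}{27306} = 8174 \cdot \frac{1}{27306} = \frac{4087}{13653}$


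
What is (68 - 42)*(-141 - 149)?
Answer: -7540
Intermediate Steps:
(68 - 42)*(-141 - 149) = 26*(-290) = -7540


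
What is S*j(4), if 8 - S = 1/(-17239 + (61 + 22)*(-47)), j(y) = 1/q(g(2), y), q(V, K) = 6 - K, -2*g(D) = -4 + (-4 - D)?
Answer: 169121/42280 ≈ 4.0000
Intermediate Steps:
g(D) = 4 + D/2 (g(D) = -(-4 + (-4 - D))/2 = -(-8 - D)/2 = 4 + D/2)
j(y) = 1/(6 - y)
S = 169121/21140 (S = 8 - 1/(-17239 + (61 + 22)*(-47)) = 8 - 1/(-17239 + 83*(-47)) = 8 - 1/(-17239 - 3901) = 8 - 1/(-21140) = 8 - 1*(-1/21140) = 8 + 1/21140 = 169121/21140 ≈ 8.0000)
S*j(4) = 169121*(-1/(-6 + 4))/21140 = 169121*(-1/(-2))/21140 = 169121*(-1*(-½))/21140 = (169121/21140)*(½) = 169121/42280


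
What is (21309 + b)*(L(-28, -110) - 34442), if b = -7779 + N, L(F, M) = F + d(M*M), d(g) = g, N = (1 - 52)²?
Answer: -360850470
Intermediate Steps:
N = 2601 (N = (-51)² = 2601)
L(F, M) = F + M² (L(F, M) = F + M*M = F + M²)
b = -5178 (b = -7779 + 2601 = -5178)
(21309 + b)*(L(-28, -110) - 34442) = (21309 - 5178)*((-28 + (-110)²) - 34442) = 16131*((-28 + 12100) - 34442) = 16131*(12072 - 34442) = 16131*(-22370) = -360850470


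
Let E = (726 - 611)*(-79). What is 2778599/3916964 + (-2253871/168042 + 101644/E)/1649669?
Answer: 3498858154972601476829/4932410018268786939060 ≈ 0.70936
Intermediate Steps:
E = -9085 (E = 115*(-79) = -9085)
2778599/3916964 + (-2253871/168042 + 101644/E)/1649669 = 2778599/3916964 + (-2253871/168042 + 101644/(-9085))/1649669 = 2778599*(1/3916964) + (-2253871*1/168042 + 101644*(-1/9085))*(1/1649669) = 2778599/3916964 + (-2253871/168042 - 101644/9085)*(1/1649669) = 2778599/3916964 - 37556879083/1526661570*1/1649669 = 2778599/3916964 - 37556879083/2518486265520330 = 3498858154972601476829/4932410018268786939060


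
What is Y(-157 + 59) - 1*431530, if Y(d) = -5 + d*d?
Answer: -421931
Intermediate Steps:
Y(d) = -5 + d**2
Y(-157 + 59) - 1*431530 = (-5 + (-157 + 59)**2) - 1*431530 = (-5 + (-98)**2) - 431530 = (-5 + 9604) - 431530 = 9599 - 431530 = -421931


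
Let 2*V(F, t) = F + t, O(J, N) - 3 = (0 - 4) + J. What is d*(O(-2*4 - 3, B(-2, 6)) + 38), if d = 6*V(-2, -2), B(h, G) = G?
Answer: -312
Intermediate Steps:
O(J, N) = -1 + J (O(J, N) = 3 + ((0 - 4) + J) = 3 + (-4 + J) = -1 + J)
V(F, t) = F/2 + t/2 (V(F, t) = (F + t)/2 = F/2 + t/2)
d = -12 (d = 6*((1/2)*(-2) + (1/2)*(-2)) = 6*(-1 - 1) = 6*(-2) = -12)
d*(O(-2*4 - 3, B(-2, 6)) + 38) = -12*((-1 + (-2*4 - 3)) + 38) = -12*((-1 + (-8 - 3)) + 38) = -12*((-1 - 11) + 38) = -12*(-12 + 38) = -12*26 = -312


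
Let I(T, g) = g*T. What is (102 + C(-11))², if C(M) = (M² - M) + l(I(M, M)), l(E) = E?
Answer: 126025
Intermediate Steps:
I(T, g) = T*g
C(M) = -M + 2*M² (C(M) = (M² - M) + M*M = (M² - M) + M² = -M + 2*M²)
(102 + C(-11))² = (102 - 11*(-1 + 2*(-11)))² = (102 - 11*(-1 - 22))² = (102 - 11*(-23))² = (102 + 253)² = 355² = 126025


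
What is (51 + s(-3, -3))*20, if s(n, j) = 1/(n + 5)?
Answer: 1030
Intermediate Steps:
s(n, j) = 1/(5 + n)
(51 + s(-3, -3))*20 = (51 + 1/(5 - 3))*20 = (51 + 1/2)*20 = (51 + ½)*20 = (103/2)*20 = 1030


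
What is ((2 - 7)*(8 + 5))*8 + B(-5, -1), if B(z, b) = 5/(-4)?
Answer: -2085/4 ≈ -521.25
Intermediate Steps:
B(z, b) = -5/4 (B(z, b) = 5*(-¼) = -5/4)
((2 - 7)*(8 + 5))*8 + B(-5, -1) = ((2 - 7)*(8 + 5))*8 - 5/4 = -5*13*8 - 5/4 = -65*8 - 5/4 = -520 - 5/4 = -2085/4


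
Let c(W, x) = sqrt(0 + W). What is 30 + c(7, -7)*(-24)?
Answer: 30 - 24*sqrt(7) ≈ -33.498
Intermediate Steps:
c(W, x) = sqrt(W)
30 + c(7, -7)*(-24) = 30 + sqrt(7)*(-24) = 30 - 24*sqrt(7)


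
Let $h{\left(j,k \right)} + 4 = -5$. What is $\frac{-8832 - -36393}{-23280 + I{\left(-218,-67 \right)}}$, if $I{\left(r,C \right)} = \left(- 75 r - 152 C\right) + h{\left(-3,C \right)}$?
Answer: $\frac{27561}{3245} \approx 8.4934$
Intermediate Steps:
$h{\left(j,k \right)} = -9$ ($h{\left(j,k \right)} = -4 - 5 = -9$)
$I{\left(r,C \right)} = -9 - 152 C - 75 r$ ($I{\left(r,C \right)} = \left(- 75 r - 152 C\right) - 9 = \left(- 152 C - 75 r\right) - 9 = -9 - 152 C - 75 r$)
$\frac{-8832 - -36393}{-23280 + I{\left(-218,-67 \right)}} = \frac{-8832 - -36393}{-23280 - -26525} = \frac{-8832 + 36393}{-23280 + \left(-9 + 10184 + 16350\right)} = \frac{27561}{-23280 + 26525} = \frac{27561}{3245}$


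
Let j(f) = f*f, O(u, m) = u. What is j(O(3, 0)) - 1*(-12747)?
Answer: 12756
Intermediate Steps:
j(f) = f**2
j(O(3, 0)) - 1*(-12747) = 3**2 - 1*(-12747) = 9 + 12747 = 12756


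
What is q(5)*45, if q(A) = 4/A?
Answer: 36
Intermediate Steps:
q(5)*45 = (4/5)*45 = 36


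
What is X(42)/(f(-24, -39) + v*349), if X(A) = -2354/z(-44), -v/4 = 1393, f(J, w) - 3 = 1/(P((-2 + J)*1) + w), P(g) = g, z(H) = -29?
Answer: -6955/166619007 ≈ -4.1742e-5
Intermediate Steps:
f(J, w) = 3 + 1/(-2 + J + w) (f(J, w) = 3 + 1/((-2 + J)*1 + w) = 3 + 1/((-2 + J) + w) = 3 + 1/(-2 + J + w))
v = -5572 (v = -4*1393 = -5572)
X(A) = 2354/29 (X(A) = -2354/(-29) = -2354*(-1/29) = 2354/29)
X(42)/(f(-24, -39) + v*349) = 2354/(29*((-5 + 3*(-24) + 3*(-39))/(-2 - 24 - 39) - 5572*349)) = 2354/(29*((-5 - 72 - 117)/(-65) - 1944628)) = 2354/(29*(-1/65*(-194) - 1944628)) = 2354/(29*(194/65 - 1944628)) = 2354/(29*(-126400626/65)) = (2354/29)*(-65/126400626) = -6955/166619007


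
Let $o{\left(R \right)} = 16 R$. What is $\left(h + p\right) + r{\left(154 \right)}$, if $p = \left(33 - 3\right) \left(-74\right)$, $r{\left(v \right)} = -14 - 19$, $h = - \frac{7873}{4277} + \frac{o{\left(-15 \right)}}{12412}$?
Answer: $- \frac{29925445882}{13271531} \approx -2254.9$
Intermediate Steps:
$h = - \frac{24686539}{13271531}$ ($h = - \frac{7873}{4277} + \frac{16 \left(-15\right)}{12412} = \left(-7873\right) \frac{1}{4277} - \frac{60}{3103} = - \frac{7873}{4277} - \frac{60}{3103} = - \frac{24686539}{13271531} \approx -1.8601$)
$r{\left(v \right)} = -33$
$p = -2220$ ($p = 30 \left(-74\right) = -2220$)
$\left(h + p\right) + r{\left(154 \right)} = \left(- \frac{24686539}{13271531} - 2220\right) - 33 = - \frac{29487485359}{13271531} - 33 = - \frac{29925445882}{13271531}$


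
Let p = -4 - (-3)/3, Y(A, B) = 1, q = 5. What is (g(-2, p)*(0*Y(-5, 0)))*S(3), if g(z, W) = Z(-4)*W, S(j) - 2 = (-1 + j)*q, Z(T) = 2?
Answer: 0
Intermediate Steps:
p = -3 (p = -4 - (-3)/3 = -4 - 1*(-1) = -4 + 1 = -3)
S(j) = -3 + 5*j (S(j) = 2 + (-1 + j)*5 = 2 + (-5 + 5*j) = -3 + 5*j)
g(z, W) = 2*W
(g(-2, p)*(0*Y(-5, 0)))*S(3) = ((2*(-3))*(0*1))*(-3 + 5*3) = (-6*0)*(-3 + 15) = 0*12 = 0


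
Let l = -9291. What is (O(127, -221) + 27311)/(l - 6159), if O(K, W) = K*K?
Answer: -1448/515 ≈ -2.8116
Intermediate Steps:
O(K, W) = K²
(O(127, -221) + 27311)/(l - 6159) = (127² + 27311)/(-9291 - 6159) = (16129 + 27311)/(-15450) = 43440*(-1/15450) = -1448/515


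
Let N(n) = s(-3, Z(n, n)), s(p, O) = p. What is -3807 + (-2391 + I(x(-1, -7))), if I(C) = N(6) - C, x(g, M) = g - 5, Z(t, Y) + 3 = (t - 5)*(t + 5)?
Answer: -6195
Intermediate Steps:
Z(t, Y) = -3 + (-5 + t)*(5 + t) (Z(t, Y) = -3 + (t - 5)*(t + 5) = -3 + (-5 + t)*(5 + t))
N(n) = -3
x(g, M) = -5 + g
I(C) = -3 - C
-3807 + (-2391 + I(x(-1, -7))) = -3807 + (-2391 + (-3 - (-5 - 1))) = -3807 + (-2391 + (-3 - 1*(-6))) = -3807 + (-2391 + (-3 + 6)) = -3807 + (-2391 + 3) = -3807 - 2388 = -6195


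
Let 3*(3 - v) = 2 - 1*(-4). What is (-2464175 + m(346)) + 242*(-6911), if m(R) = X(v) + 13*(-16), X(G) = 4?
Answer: -4136841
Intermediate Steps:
v = 1 (v = 3 - (2 - 1*(-4))/3 = 3 - (2 + 4)/3 = 3 - ⅓*6 = 3 - 2 = 1)
m(R) = -204 (m(R) = 4 + 13*(-16) = 4 - 208 = -204)
(-2464175 + m(346)) + 242*(-6911) = (-2464175 - 204) + 242*(-6911) = -2464379 - 1672462 = -4136841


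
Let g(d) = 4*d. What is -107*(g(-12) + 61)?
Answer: -1391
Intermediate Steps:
-107*(g(-12) + 61) = -107*(4*(-12) + 61) = -107*(-48 + 61) = -107*13 = -1391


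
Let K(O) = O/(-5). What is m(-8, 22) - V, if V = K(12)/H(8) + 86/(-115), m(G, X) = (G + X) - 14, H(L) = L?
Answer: 241/230 ≈ 1.0478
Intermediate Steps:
K(O) = -O/5 (K(O) = O*(-⅕) = -O/5)
m(G, X) = -14 + G + X
V = -241/230 (V = -⅕*12/8 + 86/(-115) = -12/5*⅛ + 86*(-1/115) = -3/10 - 86/115 = -241/230 ≈ -1.0478)
m(-8, 22) - V = (-14 - 8 + 22) - 1*(-241/230) = 0 + 241/230 = 241/230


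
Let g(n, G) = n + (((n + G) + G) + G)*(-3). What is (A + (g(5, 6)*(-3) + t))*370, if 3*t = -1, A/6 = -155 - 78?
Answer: -1339030/3 ≈ -4.4634e+5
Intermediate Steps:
A = -1398 (A = 6*(-155 - 78) = 6*(-233) = -1398)
t = -⅓ (t = (⅓)*(-1) = -⅓ ≈ -0.33333)
g(n, G) = -9*G - 2*n (g(n, G) = n + (((G + n) + G) + G)*(-3) = n + ((n + 2*G) + G)*(-3) = n + (n + 3*G)*(-3) = n + (-9*G - 3*n) = -9*G - 2*n)
(A + (g(5, 6)*(-3) + t))*370 = (-1398 + ((-9*6 - 2*5)*(-3) - ⅓))*370 = (-1398 + ((-54 - 10)*(-3) - ⅓))*370 = (-1398 + (-64*(-3) - ⅓))*370 = (-1398 + (192 - ⅓))*370 = (-1398 + 575/3)*370 = -3619/3*370 = -1339030/3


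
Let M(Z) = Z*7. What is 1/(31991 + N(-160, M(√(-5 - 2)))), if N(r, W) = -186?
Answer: 1/31805 ≈ 3.1442e-5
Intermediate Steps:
M(Z) = 7*Z
1/(31991 + N(-160, M(√(-5 - 2)))) = 1/(31991 - 186) = 1/31805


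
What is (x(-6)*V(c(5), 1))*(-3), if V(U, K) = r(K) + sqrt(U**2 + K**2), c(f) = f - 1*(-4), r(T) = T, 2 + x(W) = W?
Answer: 24 + 24*sqrt(82) ≈ 241.33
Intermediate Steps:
x(W) = -2 + W
c(f) = 4 + f (c(f) = f + 4 = 4 + f)
V(U, K) = K + sqrt(K**2 + U**2) (V(U, K) = K + sqrt(U**2 + K**2) = K + sqrt(K**2 + U**2))
(x(-6)*V(c(5), 1))*(-3) = ((-2 - 6)*(1 + sqrt(1**2 + (4 + 5)**2)))*(-3) = -8*(1 + sqrt(1 + 9**2))*(-3) = -8*(1 + sqrt(1 + 81))*(-3) = -8*(1 + sqrt(82))*(-3) = (-8 - 8*sqrt(82))*(-3) = 24 + 24*sqrt(82)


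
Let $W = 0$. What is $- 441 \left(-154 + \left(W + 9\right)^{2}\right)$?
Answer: $32193$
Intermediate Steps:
$- 441 \left(-154 + \left(W + 9\right)^{2}\right) = - 441 \left(-154 + \left(0 + 9\right)^{2}\right) = - 441 \left(-154 + 9^{2}\right) = - 441 \left(-154 + 81\right) = \left(-441\right) \left(-73\right) = 32193$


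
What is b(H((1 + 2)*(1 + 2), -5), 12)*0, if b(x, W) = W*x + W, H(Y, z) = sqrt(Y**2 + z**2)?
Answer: 0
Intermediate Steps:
b(x, W) = W + W*x
b(H((1 + 2)*(1 + 2), -5), 12)*0 = (12*(1 + sqrt(((1 + 2)*(1 + 2))**2 + (-5)**2)))*0 = (12*(1 + sqrt((3*3)**2 + 25)))*0 = (12*(1 + sqrt(9**2 + 25)))*0 = (12*(1 + sqrt(81 + 25)))*0 = (12*(1 + sqrt(106)))*0 = (12 + 12*sqrt(106))*0 = 0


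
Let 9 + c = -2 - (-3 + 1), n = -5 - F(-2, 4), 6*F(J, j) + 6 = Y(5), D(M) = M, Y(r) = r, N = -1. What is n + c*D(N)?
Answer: 25/6 ≈ 4.1667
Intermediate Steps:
F(J, j) = -⅙ (F(J, j) = -1 + (⅙)*5 = -1 + ⅚ = -⅙)
n = -29/6 (n = -5 - 1*(-⅙) = -5 + ⅙ = -29/6 ≈ -4.8333)
c = -9 (c = -9 + (-2 - (-3 + 1)) = -9 + (-2 - 1*(-2)) = -9 + (-2 + 2) = -9 + 0 = -9)
n + c*D(N) = -29/6 - 9*(-1) = -29/6 + 9 = 25/6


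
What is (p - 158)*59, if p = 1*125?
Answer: -1947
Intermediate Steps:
p = 125
(p - 158)*59 = (125 - 158)*59 = -33*59 = -1947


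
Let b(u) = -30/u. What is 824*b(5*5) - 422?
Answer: -7054/5 ≈ -1410.8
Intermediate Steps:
824*b(5*5) - 422 = 824*(-30/(5*5)) - 422 = 824*(-30/25) - 422 = 824*(-30*1/25) - 422 = 824*(-6/5) - 422 = -4944/5 - 422 = -7054/5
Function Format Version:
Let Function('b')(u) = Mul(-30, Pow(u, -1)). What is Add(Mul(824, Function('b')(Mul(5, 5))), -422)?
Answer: Rational(-7054, 5) ≈ -1410.8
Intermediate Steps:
Add(Mul(824, Function('b')(Mul(5, 5))), -422) = Add(Mul(824, Mul(-30, Pow(Mul(5, 5), -1))), -422) = Add(Mul(824, Mul(-30, Pow(25, -1))), -422) = Add(Mul(824, Mul(-30, Rational(1, 25))), -422) = Add(Mul(824, Rational(-6, 5)), -422) = Add(Rational(-4944, 5), -422) = Rational(-7054, 5)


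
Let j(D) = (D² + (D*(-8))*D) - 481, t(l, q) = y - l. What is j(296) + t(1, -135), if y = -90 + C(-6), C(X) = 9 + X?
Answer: -613881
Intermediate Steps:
y = -87 (y = -90 + (9 - 6) = -90 + 3 = -87)
t(l, q) = -87 - l
j(D) = -481 - 7*D² (j(D) = (D² + (-8*D)*D) - 481 = (D² - 8*D²) - 481 = -7*D² - 481 = -481 - 7*D²)
j(296) + t(1, -135) = (-481 - 7*296²) + (-87 - 1*1) = (-481 - 7*87616) + (-87 - 1) = (-481 - 613312) - 88 = -613793 - 88 = -613881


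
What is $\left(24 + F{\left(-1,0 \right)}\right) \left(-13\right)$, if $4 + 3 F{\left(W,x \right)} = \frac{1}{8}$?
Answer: $- \frac{7085}{24} \approx -295.21$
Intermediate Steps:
$F{\left(W,x \right)} = - \frac{31}{24}$ ($F{\left(W,x \right)} = - \frac{4}{3} + \frac{1}{3 \cdot 8} = - \frac{4}{3} + \frac{1}{3} \cdot \frac{1}{8} = - \frac{4}{3} + \frac{1}{24} = - \frac{31}{24}$)
$\left(24 + F{\left(-1,0 \right)}\right) \left(-13\right) = \left(24 - \frac{31}{24}\right) \left(-13\right) = \frac{545}{24} \left(-13\right) = - \frac{7085}{24}$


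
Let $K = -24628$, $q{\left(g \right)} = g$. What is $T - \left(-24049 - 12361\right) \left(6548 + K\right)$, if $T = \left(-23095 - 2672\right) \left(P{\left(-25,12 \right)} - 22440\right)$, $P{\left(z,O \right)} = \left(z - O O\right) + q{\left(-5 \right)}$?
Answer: $-75597862$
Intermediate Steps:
$P{\left(z,O \right)} = -5 + z - O^{2}$ ($P{\left(z,O \right)} = \left(z - O O\right) - 5 = \left(z - O^{2}\right) - 5 = -5 + z - O^{2}$)
$T = 582694938$ ($T = \left(-23095 - 2672\right) \left(\left(-5 - 25 - 12^{2}\right) - 22440\right) = - 25767 \left(\left(-5 - 25 - 144\right) - 22440\right) = - 25767 \left(-174 - 22440\right) = \left(-25767\right) \left(-22614\right) = 582694938$)
$T - \left(-24049 - 12361\right) \left(6548 + K\right) = 582694938 - \left(-24049 - 12361\right) \left(6548 - 24628\right) = 582694938 - \left(-36410\right) \left(-18080\right) = 582694938 - 658292800 = -75597862$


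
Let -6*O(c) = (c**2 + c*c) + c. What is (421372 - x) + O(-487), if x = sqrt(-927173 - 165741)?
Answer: 2054381/6 - 23*I*sqrt(2066) ≈ 3.424e+5 - 1045.4*I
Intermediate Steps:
x = 23*I*sqrt(2066) (x = sqrt(-1092914) = 23*I*sqrt(2066) ≈ 1045.4*I)
O(c) = -c**2/3 - c/6 (O(c) = -((c**2 + c*c) + c)/6 = -((c**2 + c**2) + c)/6 = -(2*c**2 + c)/6 = -(c + 2*c**2)/6 = -c**2/3 - c/6)
(421372 - x) + O(-487) = (421372 - 23*I*sqrt(2066)) - 1/6*(-487)*(1 + 2*(-487)) = (421372 - 23*I*sqrt(2066)) - 1/6*(-487)*(1 - 974) = (421372 - 23*I*sqrt(2066)) - 1/6*(-487)*(-973) = (421372 - 23*I*sqrt(2066)) - 473851/6 = 2054381/6 - 23*I*sqrt(2066)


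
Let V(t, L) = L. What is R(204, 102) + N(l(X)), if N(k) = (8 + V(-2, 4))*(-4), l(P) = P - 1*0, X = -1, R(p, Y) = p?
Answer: 156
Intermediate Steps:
l(P) = P (l(P) = P + 0 = P)
N(k) = -48 (N(k) = (8 + 4)*(-4) = 12*(-4) = -48)
R(204, 102) + N(l(X)) = 204 - 48 = 156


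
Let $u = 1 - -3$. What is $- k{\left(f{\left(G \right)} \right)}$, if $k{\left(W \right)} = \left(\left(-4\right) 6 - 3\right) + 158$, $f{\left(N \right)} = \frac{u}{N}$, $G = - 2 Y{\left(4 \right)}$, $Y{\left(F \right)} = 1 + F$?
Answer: $-131$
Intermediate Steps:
$u = 4$ ($u = 1 + 3 = 4$)
$G = -10$ ($G = - 2 \left(1 + 4\right) = \left(-2\right) 5 = -10$)
$f{\left(N \right)} = \frac{4}{N}$
$k{\left(W \right)} = 131$ ($k{\left(W \right)} = \left(-24 - 3\right) + 158 = -27 + 158 = 131$)
$- k{\left(f{\left(G \right)} \right)} = \left(-1\right) 131 = -131$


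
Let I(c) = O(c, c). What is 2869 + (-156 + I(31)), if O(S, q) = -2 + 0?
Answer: 2711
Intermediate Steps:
O(S, q) = -2
I(c) = -2
2869 + (-156 + I(31)) = 2869 + (-156 - 2) = 2869 - 158 = 2711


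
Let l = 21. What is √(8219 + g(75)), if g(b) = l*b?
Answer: √9794 ≈ 98.965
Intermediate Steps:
g(b) = 21*b
√(8219 + g(75)) = √(8219 + 21*75) = √(8219 + 1575) = √9794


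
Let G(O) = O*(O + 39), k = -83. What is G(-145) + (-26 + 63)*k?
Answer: 12299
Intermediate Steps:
G(O) = O*(39 + O)
G(-145) + (-26 + 63)*k = -145*(39 - 145) + (-26 + 63)*(-83) = -145*(-106) + 37*(-83) = 15370 - 3071 = 12299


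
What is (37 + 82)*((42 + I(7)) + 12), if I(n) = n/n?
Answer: 6545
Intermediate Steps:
I(n) = 1
(37 + 82)*((42 + I(7)) + 12) = (37 + 82)*((42 + 1) + 12) = 119*(43 + 12) = 119*55 = 6545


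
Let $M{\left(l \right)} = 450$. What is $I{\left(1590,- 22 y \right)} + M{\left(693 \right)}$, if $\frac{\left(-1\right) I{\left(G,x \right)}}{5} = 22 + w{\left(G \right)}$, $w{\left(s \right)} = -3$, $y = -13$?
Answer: $355$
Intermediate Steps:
$I{\left(G,x \right)} = -95$ ($I{\left(G,x \right)} = - 5 \left(22 - 3\right) = \left(-5\right) 19 = -95$)
$I{\left(1590,- 22 y \right)} + M{\left(693 \right)} = -95 + 450 = 355$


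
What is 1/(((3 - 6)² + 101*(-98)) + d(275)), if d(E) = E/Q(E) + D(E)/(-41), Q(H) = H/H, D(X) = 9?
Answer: -41/394183 ≈ -0.00010401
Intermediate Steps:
Q(H) = 1
d(E) = -9/41 + E (d(E) = E/1 + 9/(-41) = E*1 + 9*(-1/41) = E - 9/41 = -9/41 + E)
1/(((3 - 6)² + 101*(-98)) + d(275)) = 1/(((3 - 6)² + 101*(-98)) + (-9/41 + 275)) = 1/(((-3)² - 9898) + 11266/41) = 1/((9 - 9898) + 11266/41) = 1/(-9889 + 11266/41) = 1/(-394183/41) = -41/394183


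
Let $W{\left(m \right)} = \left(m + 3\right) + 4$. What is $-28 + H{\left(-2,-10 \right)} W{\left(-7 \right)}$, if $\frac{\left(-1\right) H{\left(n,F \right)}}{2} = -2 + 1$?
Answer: $-28$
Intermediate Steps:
$H{\left(n,F \right)} = 2$ ($H{\left(n,F \right)} = - 2 \left(-2 + 1\right) = \left(-2\right) \left(-1\right) = 2$)
$W{\left(m \right)} = 7 + m$ ($W{\left(m \right)} = \left(3 + m\right) + 4 = 7 + m$)
$-28 + H{\left(-2,-10 \right)} W{\left(-7 \right)} = -28 + 2 \left(7 - 7\right) = -28 + 2 \cdot 0 = -28 + 0 = -28$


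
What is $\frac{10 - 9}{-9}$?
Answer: $- \frac{1}{9} \approx -0.11111$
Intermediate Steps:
$\frac{10 - 9}{-9} = \left(- \frac{1}{9}\right) 1 = - \frac{1}{9}$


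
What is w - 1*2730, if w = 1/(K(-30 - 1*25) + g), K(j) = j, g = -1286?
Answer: -3660931/1341 ≈ -2730.0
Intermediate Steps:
w = -1/1341 (w = 1/((-30 - 1*25) - 1286) = 1/((-30 - 25) - 1286) = 1/(-55 - 1286) = 1/(-1341) = -1/1341 ≈ -0.00074571)
w - 1*2730 = -1/1341 - 1*2730 = -1/1341 - 2730 = -3660931/1341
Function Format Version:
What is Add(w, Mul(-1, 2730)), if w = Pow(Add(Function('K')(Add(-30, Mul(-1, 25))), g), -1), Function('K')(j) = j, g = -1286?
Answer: Rational(-3660931, 1341) ≈ -2730.0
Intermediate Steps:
w = Rational(-1, 1341) (w = Pow(Add(Add(-30, Mul(-1, 25)), -1286), -1) = Pow(Add(Add(-30, -25), -1286), -1) = Pow(Add(-55, -1286), -1) = Pow(-1341, -1) = Rational(-1, 1341) ≈ -0.00074571)
Add(w, Mul(-1, 2730)) = Add(Rational(-1, 1341), Mul(-1, 2730)) = Add(Rational(-1, 1341), -2730) = Rational(-3660931, 1341)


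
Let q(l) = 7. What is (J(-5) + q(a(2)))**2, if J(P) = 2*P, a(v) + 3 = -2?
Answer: 9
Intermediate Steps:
a(v) = -5 (a(v) = -3 - 2 = -5)
(J(-5) + q(a(2)))**2 = (2*(-5) + 7)**2 = (-10 + 7)**2 = (-3)**2 = 9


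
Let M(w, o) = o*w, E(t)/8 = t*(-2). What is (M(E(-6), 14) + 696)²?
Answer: 4161600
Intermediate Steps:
E(t) = -16*t (E(t) = 8*(t*(-2)) = 8*(-2*t) = -16*t)
(M(E(-6), 14) + 696)² = (14*(-16*(-6)) + 696)² = (14*96 + 696)² = (1344 + 696)² = 2040² = 4161600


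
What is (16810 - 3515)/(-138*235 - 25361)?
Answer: -13295/57791 ≈ -0.23005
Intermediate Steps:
(16810 - 3515)/(-138*235 - 25361) = 13295/(-32430 - 25361) = 13295/(-57791) = 13295*(-1/57791) = -13295/57791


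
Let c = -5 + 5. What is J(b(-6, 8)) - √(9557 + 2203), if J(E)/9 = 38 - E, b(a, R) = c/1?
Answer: 342 - 28*√15 ≈ 233.56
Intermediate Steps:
c = 0
b(a, R) = 0 (b(a, R) = 0/1 = 0*1 = 0)
J(E) = 342 - 9*E (J(E) = 9*(38 - E) = 342 - 9*E)
J(b(-6, 8)) - √(9557 + 2203) = (342 - 9*0) - √(9557 + 2203) = (342 + 0) - √11760 = 342 - 28*√15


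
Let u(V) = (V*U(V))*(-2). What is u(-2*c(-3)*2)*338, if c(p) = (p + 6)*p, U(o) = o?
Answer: -876096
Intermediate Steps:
c(p) = p*(6 + p) (c(p) = (6 + p)*p = p*(6 + p))
u(V) = -2*V**2 (u(V) = (V*V)*(-2) = V**2*(-2) = -2*V**2)
u(-2*c(-3)*2)*338 = -2*144*(6 - 3)**2*338 = -2*(-(-6)*3*2)**2*338 = -2*(-2*(-9)*2)**2*338 = -2*(18*2)**2*338 = -2*36**2*338 = -2*1296*338 = -2592*338 = -876096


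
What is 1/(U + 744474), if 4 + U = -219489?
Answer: 1/524981 ≈ 1.9048e-6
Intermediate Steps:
U = -219493 (U = -4 - 219489 = -219493)
1/(U + 744474) = 1/(-219493 + 744474) = 1/524981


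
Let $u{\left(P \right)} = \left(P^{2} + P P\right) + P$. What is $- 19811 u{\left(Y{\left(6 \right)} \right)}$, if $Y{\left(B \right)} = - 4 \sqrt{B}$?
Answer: $-3803712 + 79244 \sqrt{6} \approx -3.6096 \cdot 10^{6}$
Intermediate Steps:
$u{\left(P \right)} = P + 2 P^{2}$ ($u{\left(P \right)} = \left(P^{2} + P^{2}\right) + P = 2 P^{2} + P = P + 2 P^{2}$)
$- 19811 u{\left(Y{\left(6 \right)} \right)} = - 19811 - 4 \sqrt{6} \left(1 + 2 \left(- 4 \sqrt{6}\right)\right) = - 19811 - 4 \sqrt{6} \left(1 - 8 \sqrt{6}\right) = - 19811 \left(- 4 \sqrt{6} \left(1 - 8 \sqrt{6}\right)\right) = 79244 \sqrt{6} \left(1 - 8 \sqrt{6}\right)$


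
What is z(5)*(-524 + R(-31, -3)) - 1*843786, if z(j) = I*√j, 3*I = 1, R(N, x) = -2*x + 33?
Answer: -843786 - 485*√5/3 ≈ -8.4415e+5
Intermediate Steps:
R(N, x) = 33 - 2*x
I = ⅓ (I = (⅓)*1 = ⅓ ≈ 0.33333)
z(j) = √j/3
z(5)*(-524 + R(-31, -3)) - 1*843786 = (√5/3)*(-524 + (33 - 2*(-3))) - 1*843786 = (√5/3)*(-524 + (33 + 6)) - 843786 = (√5/3)*(-524 + 39) - 843786 = (√5/3)*(-485) - 843786 = -485*√5/3 - 843786 = -843786 - 485*√5/3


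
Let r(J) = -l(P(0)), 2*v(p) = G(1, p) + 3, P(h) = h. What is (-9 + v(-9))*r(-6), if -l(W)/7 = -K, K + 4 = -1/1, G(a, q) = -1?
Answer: -280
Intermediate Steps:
K = -5 (K = -4 - 1/1 = -4 - 1*1 = -4 - 1 = -5)
v(p) = 1 (v(p) = (-1 + 3)/2 = (½)*2 = 1)
l(W) = -35 (l(W) = -(-7)*(-5) = -7*5 = -35)
r(J) = 35 (r(J) = -1*(-35) = 35)
(-9 + v(-9))*r(-6) = (-9 + 1)*35 = -8*35 = -280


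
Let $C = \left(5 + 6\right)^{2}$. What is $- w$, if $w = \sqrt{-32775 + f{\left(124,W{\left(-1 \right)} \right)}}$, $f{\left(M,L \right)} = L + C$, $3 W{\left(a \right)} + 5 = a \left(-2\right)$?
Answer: $- i \sqrt{32655} \approx - 180.71 i$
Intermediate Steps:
$C = 121$ ($C = 11^{2} = 121$)
$W{\left(a \right)} = - \frac{5}{3} - \frac{2 a}{3}$ ($W{\left(a \right)} = - \frac{5}{3} + \frac{a \left(-2\right)}{3} = - \frac{5}{3} + \frac{\left(-2\right) a}{3} = - \frac{5}{3} - \frac{2 a}{3}$)
$f{\left(M,L \right)} = 121 + L$ ($f{\left(M,L \right)} = L + 121 = 121 + L$)
$w = i \sqrt{32655}$ ($w = \sqrt{-32775 + \left(121 - 1\right)} = \sqrt{-32775 + 120} = \sqrt{-32655} = i \sqrt{32655} \approx 180.71 i$)
$- w = - i \sqrt{32655}$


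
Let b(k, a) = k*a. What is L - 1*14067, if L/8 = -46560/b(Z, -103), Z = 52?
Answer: -18742593/1339 ≈ -13997.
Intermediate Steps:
b(k, a) = a*k
L = 93120/1339 (L = 8*(-46560/((-103*52))) = 8*(-46560/(-5356)) = 8*(-46560*(-1/5356)) = 8*(11640/1339) = 93120/1339 ≈ 69.544)
L - 1*14067 = 93120/1339 - 1*14067 = 93120/1339 - 14067 = -18742593/1339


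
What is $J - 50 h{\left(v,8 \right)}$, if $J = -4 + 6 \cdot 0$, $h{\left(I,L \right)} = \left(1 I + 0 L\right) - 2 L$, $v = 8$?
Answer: $396$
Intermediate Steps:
$h{\left(I,L \right)} = I - 2 L$ ($h{\left(I,L \right)} = \left(I + 0\right) - 2 L = I - 2 L$)
$J = -4$ ($J = -4 + 0 = -4$)
$J - 50 h{\left(v,8 \right)} = -4 - 50 \left(8 - 16\right) = -4 - -400 = -4 + 400 = 396$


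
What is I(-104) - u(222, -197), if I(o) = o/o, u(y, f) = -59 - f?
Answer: -137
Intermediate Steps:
I(o) = 1
I(-104) - u(222, -197) = 1 - (-59 - 1*(-197)) = 1 - (-59 + 197) = 1 - 1*138 = 1 - 138 = -137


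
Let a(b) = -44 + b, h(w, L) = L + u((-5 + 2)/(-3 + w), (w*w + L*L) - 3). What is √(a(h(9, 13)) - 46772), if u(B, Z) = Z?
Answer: 2*I*√11639 ≈ 215.77*I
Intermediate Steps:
h(w, L) = -3 + L + L² + w² (h(w, L) = L + ((w*w + L*L) - 3) = L + ((w² + L²) - 3) = L + ((L² + w²) - 3) = L + (-3 + L² + w²) = -3 + L + L² + w²)
√(a(h(9, 13)) - 46772) = √((-44 + (-3 + 13 + 13² + 9²)) - 46772) = √((-44 + (-3 + 13 + 169 + 81)) - 46772) = √((-44 + 260) - 46772) = √(216 - 46772) = √(-46556) = 2*I*√11639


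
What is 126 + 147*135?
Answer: 19971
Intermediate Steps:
126 + 147*135 = 126 + 19845 = 19971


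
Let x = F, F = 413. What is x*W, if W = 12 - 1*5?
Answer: 2891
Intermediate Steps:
x = 413
W = 7 (W = 12 - 5 = 7)
x*W = 413*7 = 2891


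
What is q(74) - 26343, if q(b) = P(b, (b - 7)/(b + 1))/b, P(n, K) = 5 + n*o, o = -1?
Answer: -1949451/74 ≈ -26344.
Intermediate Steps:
P(n, K) = 5 - n (P(n, K) = 5 + n*(-1) = 5 - n)
q(b) = (5 - b)/b
q(74) - 26343 = (5 - 1*74)/74 - 26343 = (5 - 74)/74 - 26343 = (1/74)*(-69) - 26343 = -69/74 - 26343 = -1949451/74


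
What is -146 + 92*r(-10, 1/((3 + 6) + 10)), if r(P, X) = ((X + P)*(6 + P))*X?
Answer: 16846/361 ≈ 46.665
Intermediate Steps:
r(P, X) = X*(6 + P)*(P + X) (r(P, X) = ((P + X)*(6 + P))*X = ((6 + P)*(P + X))*X = X*(6 + P)*(P + X))
-146 + 92*r(-10, 1/((3 + 6) + 10)) = -146 + 92*(((-10)**2 + 6*(-10) + 6/((3 + 6) + 10) - 10/((3 + 6) + 10))/((3 + 6) + 10)) = -146 + 92*((100 - 60 + 6/(9 + 10) - 10/(9 + 10))/(9 + 10)) = -146 + 92*((100 - 60 + 6/19 - 10/19)/19) = -146 + 92*((1/19)*(756/19)) = -146 + 92*(756/361) = -146 + 69552/361 = 16846/361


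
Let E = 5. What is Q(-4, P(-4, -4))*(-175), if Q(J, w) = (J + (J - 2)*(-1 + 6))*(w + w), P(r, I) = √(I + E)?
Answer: 11900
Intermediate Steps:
P(r, I) = √(5 + I) (P(r, I) = √(I + 5) = √(5 + I))
Q(J, w) = 2*w*(-10 + 6*J) (Q(J, w) = (J + (-2 + J)*5)*(2*w) = (J + (-10 + 5*J))*(2*w) = (-10 + 6*J)*(2*w) = 2*w*(-10 + 6*J))
Q(-4, P(-4, -4))*(-175) = (4*√(5 - 4)*(-5 + 3*(-4)))*(-175) = (4*√1*(-5 - 12))*(-175) = (4*1*(-17))*(-175) = -68*(-175) = 11900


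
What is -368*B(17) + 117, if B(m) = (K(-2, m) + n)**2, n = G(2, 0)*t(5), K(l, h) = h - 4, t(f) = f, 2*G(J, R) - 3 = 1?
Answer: -194555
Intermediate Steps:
G(J, R) = 2 (G(J, R) = 3/2 + (1/2)*1 = 3/2 + 1/2 = 2)
K(l, h) = -4 + h
n = 10 (n = 2*5 = 10)
B(m) = (6 + m)**2 (B(m) = ((-4 + m) + 10)**2 = (6 + m)**2)
-368*B(17) + 117 = -368*(6 + 17)**2 + 117 = -368*23**2 + 117 = -368*529 + 117 = -194672 + 117 = -194555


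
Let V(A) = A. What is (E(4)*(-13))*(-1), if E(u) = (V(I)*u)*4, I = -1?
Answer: -208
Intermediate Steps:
E(u) = -4*u (E(u) = -u*4 = -4*u)
(E(4)*(-13))*(-1) = (-4*4*(-13))*(-1) = -16*(-13)*(-1) = 208*(-1) = -208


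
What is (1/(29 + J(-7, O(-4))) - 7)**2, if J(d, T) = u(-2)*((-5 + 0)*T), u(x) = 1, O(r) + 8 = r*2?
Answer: 580644/11881 ≈ 48.872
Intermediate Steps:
O(r) = -8 + 2*r (O(r) = -8 + r*2 = -8 + 2*r)
J(d, T) = -5*T (J(d, T) = 1*((-5 + 0)*T) = 1*(-5*T) = -5*T)
(1/(29 + J(-7, O(-4))) - 7)**2 = (1/(29 - 5*(-8 + 2*(-4))) - 7)**2 = (1/(29 - 5*(-8 - 8)) - 7)**2 = (1/(29 - 5*(-16)) - 7)**2 = (1/(29 + 80) - 7)**2 = (1/109 - 7)**2 = (-762/109)**2 = 580644/11881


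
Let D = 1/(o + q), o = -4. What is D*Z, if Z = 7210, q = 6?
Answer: 3605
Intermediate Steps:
D = 1/2 (D = 1/(-4 + 6) = 1/2 ≈ 0.50000)
D*Z = (1/2)*7210 = 3605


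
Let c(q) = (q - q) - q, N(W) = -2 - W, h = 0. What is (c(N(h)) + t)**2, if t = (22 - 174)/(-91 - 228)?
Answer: 624100/101761 ≈ 6.1330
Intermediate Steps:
t = 152/319 (t = -152/(-319) = -152*(-1/319) = 152/319 ≈ 0.47649)
c(q) = -q (c(q) = 0 - q = -q)
(c(N(h)) + t)**2 = (-(-2 - 1*0) + 152/319)**2 = (-(-2 + 0) + 152/319)**2 = (-1*(-2) + 152/319)**2 = (2 + 152/319)**2 = (790/319)**2 = 624100/101761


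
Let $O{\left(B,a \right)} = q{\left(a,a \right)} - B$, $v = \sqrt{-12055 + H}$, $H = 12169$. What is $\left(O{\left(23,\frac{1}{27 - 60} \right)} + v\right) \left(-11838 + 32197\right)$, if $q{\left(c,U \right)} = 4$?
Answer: $-386821 + 20359 \sqrt{114} \approx -1.6945 \cdot 10^{5}$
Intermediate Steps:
$v = \sqrt{114}$ ($v = \sqrt{-12055 + 12169} = \sqrt{114} \approx 10.677$)
$O{\left(B,a \right)} = 4 - B$
$\left(O{\left(23,\frac{1}{27 - 60} \right)} + v\right) \left(-11838 + 32197\right) = \left(\left(4 - 23\right) + \sqrt{114}\right) \left(-11838 + 32197\right) = \left(\left(4 - 23\right) + \sqrt{114}\right) 20359 = \left(-19 + \sqrt{114}\right) 20359 = -386821 + 20359 \sqrt{114}$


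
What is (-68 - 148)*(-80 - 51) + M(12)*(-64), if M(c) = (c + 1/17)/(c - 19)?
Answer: 3380344/119 ≈ 28406.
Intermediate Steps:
M(c) = (1/17 + c)/(-19 + c) (M(c) = (c + 1/17)/(-19 + c) = (1/17 + c)/(-19 + c))
(-68 - 148)*(-80 - 51) + M(12)*(-64) = (-68 - 148)*(-80 - 51) + ((1/17 + 12)/(-19 + 12))*(-64) = -216*(-131) + ((205/17)/(-7))*(-64) = 28296 - ⅐*205/17*(-64) = 28296 - 205/119*(-64) = 28296 + 13120/119 = 3380344/119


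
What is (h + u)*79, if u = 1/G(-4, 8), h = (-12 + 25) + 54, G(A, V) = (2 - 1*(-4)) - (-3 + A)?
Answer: 68888/13 ≈ 5299.1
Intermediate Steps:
G(A, V) = 9 - A (G(A, V) = (2 + 4) + (3 - A) = 6 + (3 - A) = 9 - A)
h = 67 (h = 13 + 54 = 67)
u = 1/13 (u = 1/(9 - 1*(-4)) = 1/(9 + 4) = 1/13 ≈ 0.076923)
(h + u)*79 = (67 + 1/13)*79 = (872/13)*79 = 68888/13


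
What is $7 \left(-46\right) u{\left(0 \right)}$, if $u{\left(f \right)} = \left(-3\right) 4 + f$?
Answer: $3864$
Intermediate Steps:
$u{\left(f \right)} = -12 + f$
$7 \left(-46\right) u{\left(0 \right)} = 7 \left(-46\right) \left(-12 + 0\right) = \left(-322\right) \left(-12\right) = 3864$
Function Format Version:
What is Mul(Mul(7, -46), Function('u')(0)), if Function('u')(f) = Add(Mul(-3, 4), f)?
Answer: 3864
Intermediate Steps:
Function('u')(f) = Add(-12, f)
Mul(Mul(7, -46), Function('u')(0)) = Mul(Mul(7, -46), Add(-12, 0)) = Mul(-322, -12) = 3864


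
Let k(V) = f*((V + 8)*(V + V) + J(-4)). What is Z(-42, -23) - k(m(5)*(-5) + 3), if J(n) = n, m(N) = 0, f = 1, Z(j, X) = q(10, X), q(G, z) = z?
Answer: -85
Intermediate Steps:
Z(j, X) = X
k(V) = -4 + 2*V*(8 + V) (k(V) = 1*((V + 8)*(V + V) - 4) = 1*((8 + V)*(2*V) - 4) = 1*(2*V*(8 + V) - 4) = 1*(-4 + 2*V*(8 + V)) = -4 + 2*V*(8 + V))
Z(-42, -23) - k(m(5)*(-5) + 3) = -23 - (-4 + 2*(0*(-5) + 3)² + 16*(0*(-5) + 3)) = -23 - (-4 + 2*(0 + 3)² + 16*(0 + 3)) = -23 - (-4 + 2*3² + 16*3) = -23 - (-4 + 2*9 + 48) = -23 - (-4 + 18 + 48) = -23 - 1*62 = -23 - 62 = -85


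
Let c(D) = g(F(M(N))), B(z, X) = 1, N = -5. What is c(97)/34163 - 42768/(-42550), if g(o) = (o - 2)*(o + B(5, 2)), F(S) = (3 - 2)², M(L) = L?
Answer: 730499042/726817825 ≈ 1.0051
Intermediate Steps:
F(S) = 1 (F(S) = 1² = 1)
g(o) = (1 + o)*(-2 + o) (g(o) = (o - 2)*(o + 1) = (-2 + o)*(1 + o) = (1 + o)*(-2 + o))
c(D) = -2 (c(D) = -2 + 1² - 1*1 = -2 + 1 - 1 = -2)
c(97)/34163 - 42768/(-42550) = -2/34163 - 42768/(-42550) = -2*1/34163 - 42768*(-1/42550) = -2/34163 + 21384/21275 = 730499042/726817825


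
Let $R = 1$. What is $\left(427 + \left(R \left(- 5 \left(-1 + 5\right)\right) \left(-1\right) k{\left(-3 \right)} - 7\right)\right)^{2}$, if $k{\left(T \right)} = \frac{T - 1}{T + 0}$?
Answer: $\frac{1795600}{9} \approx 1.9951 \cdot 10^{5}$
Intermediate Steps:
$k{\left(T \right)} = \frac{-1 + T}{T}$
$\left(427 + \left(R \left(- 5 \left(-1 + 5\right)\right) \left(-1\right) k{\left(-3 \right)} - 7\right)\right)^{2} = \left(427 - \left(7 - 1 \left(- 5 \left(-1 + 5\right)\right) \left(-1\right) \frac{-1 - 3}{-3}\right)\right)^{2} = \left(427 - \left(7 - 1 \left(\left(-5\right) 4\right) \left(-1\right) \left(\left(- \frac{1}{3}\right) \left(-4\right)\right)\right)\right)^{2} = \left(427 - \left(7 - 1 \left(-20\right) \left(-1\right) \frac{4}{3}\right)\right)^{2} = \left(427 - \left(7 - \left(-20\right) \left(-1\right) \frac{4}{3}\right)\right)^{2} = \left(427 + \left(20 \cdot \frac{4}{3} - 7\right)\right)^{2} = \left(427 + \left(\frac{80}{3} - 7\right)\right)^{2} = \left(427 + \frac{59}{3}\right)^{2} = \left(\frac{1340}{3}\right)^{2} = \frac{1795600}{9}$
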